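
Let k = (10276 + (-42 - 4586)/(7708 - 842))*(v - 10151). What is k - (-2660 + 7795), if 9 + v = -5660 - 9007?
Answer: -875794869893/3433 ≈ -2.5511e+8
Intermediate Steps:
v = -14676 (v = -9 + (-5660 - 9007) = -9 - 14667 = -14676)
k = -875777241438/3433 (k = (10276 + (-42 - 4586)/(7708 - 842))*(-14676 - 10151) = (10276 - 4628/6866)*(-24827) = (10276 - 4628*1/6866)*(-24827) = (10276 - 2314/3433)*(-24827) = (35275194/3433)*(-24827) = -875777241438/3433 ≈ -2.5511e+8)
k - (-2660 + 7795) = -875777241438/3433 - (-2660 + 7795) = -875777241438/3433 - 1*5135 = -875777241438/3433 - 5135 = -875794869893/3433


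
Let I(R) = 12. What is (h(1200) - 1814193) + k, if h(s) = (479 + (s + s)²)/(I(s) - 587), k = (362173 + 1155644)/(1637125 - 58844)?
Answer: -1655491928595799/907511575 ≈ -1.8242e+6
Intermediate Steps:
k = 1517817/1578281 ≈ 0.96169
h(s) = -479/575 - 4*s²/575 (h(s) = (479 + (s + s)²)/(12 - 587) = (479 + (2*s)²)/(-575) = (479 + 4*s²)*(-1/575) = -479/575 - 4*s²/575)
(h(1200) - 1814193) + k = ((-479/575 - 4/575*1200²) - 1814193) + 1517817/1578281 = ((-479/575 - 4/575*1440000) - 1814193) + 1517817/1578281 = ((-479/575 - 230400/23) - 1814193) + 1517817/1578281 = (-5760479/575 - 1814193) + 1517817/1578281 = -1048921454/575 + 1517817/1578281 = -1655491928595799/907511575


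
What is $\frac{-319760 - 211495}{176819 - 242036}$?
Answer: $\frac{177085}{21739} \approx 8.146$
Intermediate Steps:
$\frac{-319760 - 211495}{176819 - 242036} = - \frac{531255}{-65217} = \left(-531255\right) \left(- \frac{1}{65217}\right) = \frac{177085}{21739}$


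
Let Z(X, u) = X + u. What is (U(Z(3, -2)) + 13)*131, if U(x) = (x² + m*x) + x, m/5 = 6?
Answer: 5895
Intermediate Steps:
m = 30 (m = 5*6 = 30)
U(x) = x² + 31*x (U(x) = (x² + 30*x) + x = x² + 31*x)
(U(Z(3, -2)) + 13)*131 = ((3 - 2)*(31 + (3 - 2)) + 13)*131 = (1*(31 + 1) + 13)*131 = (1*32 + 13)*131 = (32 + 13)*131 = 45*131 = 5895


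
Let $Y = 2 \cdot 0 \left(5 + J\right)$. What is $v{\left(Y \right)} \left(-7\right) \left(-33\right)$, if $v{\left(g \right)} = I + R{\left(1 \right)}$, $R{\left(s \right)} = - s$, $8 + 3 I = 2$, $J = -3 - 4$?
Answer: $-693$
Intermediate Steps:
$J = -7$
$I = -2$ ($I = - \frac{8}{3} + \frac{1}{3} \cdot 2 = - \frac{8}{3} + \frac{2}{3} = -2$)
$Y = 0$ ($Y = 2 \cdot 0 \left(5 - 7\right) = 0 \left(-2\right) = 0$)
$v{\left(g \right)} = -3$ ($v{\left(g \right)} = -2 - 1 = -3$)
$v{\left(Y \right)} \left(-7\right) \left(-33\right) = \left(-3\right) \left(-7\right) \left(-33\right) = 21 \left(-33\right) = -693$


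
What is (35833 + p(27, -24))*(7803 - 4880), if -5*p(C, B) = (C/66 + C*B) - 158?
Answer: 11573188819/110 ≈ 1.0521e+8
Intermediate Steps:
p(C, B) = 158/5 - C/330 - B*C/5 (p(C, B) = -((C/66 + C*B) - 158)/5 = -((C/66 + B*C) - 158)/5 = -(-158 + C/66 + B*C)/5 = 158/5 - C/330 - B*C/5)
(35833 + p(27, -24))*(7803 - 4880) = (35833 + (158/5 - 1/330*27 - ⅕*(-24)*27))*(7803 - 4880) = (35833 + (158/5 - 9/110 + 648/5))*2923 = (35833 + 17723/110)*2923 = (3959353/110)*2923 = 11573188819/110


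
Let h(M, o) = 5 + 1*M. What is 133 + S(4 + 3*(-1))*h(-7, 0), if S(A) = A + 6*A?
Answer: 119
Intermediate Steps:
h(M, o) = 5 + M
S(A) = 7*A
133 + S(4 + 3*(-1))*h(-7, 0) = 133 + (7*(4 + 3*(-1)))*(5 - 7) = 133 + (7*(4 - 3))*(-2) = 133 + (7*1)*(-2) = 133 + 7*(-2) = 133 - 14 = 119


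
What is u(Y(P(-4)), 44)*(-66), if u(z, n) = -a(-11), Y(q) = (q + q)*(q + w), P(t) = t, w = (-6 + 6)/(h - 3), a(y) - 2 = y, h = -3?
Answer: -594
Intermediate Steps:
a(y) = 2 + y
w = 0 (w = (-6 + 6)/(-3 - 3) = 0/(-6) = 0*(-⅙) = 0)
Y(q) = 2*q² (Y(q) = (q + q)*(q + 0) = (2*q)*q = 2*q²)
u(z, n) = 9 (u(z, n) = -(2 - 11) = -1*(-9) = 9)
u(Y(P(-4)), 44)*(-66) = 9*(-66) = -594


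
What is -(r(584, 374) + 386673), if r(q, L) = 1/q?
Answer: -225817033/584 ≈ -3.8667e+5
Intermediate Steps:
-(r(584, 374) + 386673) = -(1/584 + 386673) = -1*225817033/584 = -225817033/584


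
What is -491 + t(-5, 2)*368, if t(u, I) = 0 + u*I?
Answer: -4171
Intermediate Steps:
t(u, I) = I*u (t(u, I) = 0 + I*u = I*u)
-491 + t(-5, 2)*368 = -491 + (2*(-5))*368 = -491 - 10*368 = -491 - 3680 = -4171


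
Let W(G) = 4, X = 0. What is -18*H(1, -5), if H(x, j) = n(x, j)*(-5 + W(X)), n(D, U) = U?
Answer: -90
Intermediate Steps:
H(x, j) = -j (H(x, j) = j*(-5 + 4) = j*(-1) = -j)
-18*H(1, -5) = -(-18)*(-5) = -18*5 = -90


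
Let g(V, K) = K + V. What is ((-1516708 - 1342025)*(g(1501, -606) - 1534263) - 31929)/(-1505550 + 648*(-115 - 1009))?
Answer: -1461163223605/744634 ≈ -1.9623e+6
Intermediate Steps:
((-1516708 - 1342025)*(g(1501, -606) - 1534263) - 31929)/(-1505550 + 648*(-115 - 1009)) = ((-1516708 - 1342025)*((-606 + 1501) - 1534263) - 31929)/(-1505550 + 648*(-115 - 1009)) = (-2858733*(895 - 1534263) - 31929)/(-1505550 + 648*(-1124)) = (-2858733*(-1533368) - 31929)/(-1505550 - 728352) = (4383489702744 - 31929)/(-2233902) = 4383489670815*(-1/2233902) = -1461163223605/744634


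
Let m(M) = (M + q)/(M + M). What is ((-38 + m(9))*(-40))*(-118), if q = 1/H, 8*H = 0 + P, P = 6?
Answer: -4769560/27 ≈ -1.7665e+5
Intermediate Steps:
H = ¾ (H = (0 + 6)/8 = (⅛)*6 = ¾ ≈ 0.75000)
q = 4/3 (q = 1/(¾) = 4/3 ≈ 1.3333)
m(M) = (4/3 + M)/(2*M) (m(M) = (M + 4/3)/(M + M) = (4/3 + M)/((2*M)) = (4/3 + M)*(1/(2*M)) = (4/3 + M)/(2*M))
((-38 + m(9))*(-40))*(-118) = ((-38 + (⅙)*(4 + 3*9)/9)*(-40))*(-118) = ((-38 + (⅙)*(⅑)*(4 + 27))*(-40))*(-118) = ((-38 + (⅙)*(⅑)*31)*(-40))*(-118) = ((-38 + 31/54)*(-40))*(-118) = -2021/54*(-40)*(-118) = (40420/27)*(-118) = -4769560/27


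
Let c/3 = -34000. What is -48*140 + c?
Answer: -108720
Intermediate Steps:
c = -102000 (c = 3*(-34000) = -102000)
-48*140 + c = -48*140 - 102000 = -6720 - 102000 = -108720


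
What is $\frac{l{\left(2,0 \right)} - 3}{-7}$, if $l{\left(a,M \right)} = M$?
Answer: $\frac{3}{7} \approx 0.42857$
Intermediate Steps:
$\frac{l{\left(2,0 \right)} - 3}{-7} = \frac{0 - 3}{-7} = \left(- \frac{1}{7}\right) \left(-3\right) = \frac{3}{7}$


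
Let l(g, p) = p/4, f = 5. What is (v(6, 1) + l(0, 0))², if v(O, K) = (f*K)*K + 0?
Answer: 25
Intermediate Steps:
v(O, K) = 5*K² (v(O, K) = (5*K)*K + 0 = 5*K² + 0 = 5*K²)
l(g, p) = p/4 (l(g, p) = p*(¼) = p/4)
(v(6, 1) + l(0, 0))² = (5*1² + (¼)*0)² = (5*1 + 0)² = (5 + 0)² = 5² = 25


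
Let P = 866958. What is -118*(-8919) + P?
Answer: 1919400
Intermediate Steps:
-118*(-8919) + P = -118*(-8919) + 866958 = 1052442 + 866958 = 1919400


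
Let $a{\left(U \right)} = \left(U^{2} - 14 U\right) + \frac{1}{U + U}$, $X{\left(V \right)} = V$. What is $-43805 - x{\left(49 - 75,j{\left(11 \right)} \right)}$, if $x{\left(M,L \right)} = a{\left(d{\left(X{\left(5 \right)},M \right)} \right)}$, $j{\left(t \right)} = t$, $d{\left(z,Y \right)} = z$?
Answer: $- \frac{437601}{10} \approx -43760.0$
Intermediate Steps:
$a{\left(U \right)} = U^{2} + \frac{1}{2 U} - 14 U$ ($a{\left(U \right)} = \left(U^{2} - 14 U\right) + \frac{1}{2 U} = U^{2} + \frac{1}{2 U} - 14 U$)
$x{\left(M,L \right)} = - \frac{449}{10}$ ($x{\left(M,L \right)} = 5^{2} + \frac{1}{2 \cdot 5} - 70 = 25 + \frac{1}{2} \cdot \frac{1}{5} - 70 = 25 + \frac{1}{10} - 70 = - \frac{449}{10}$)
$-43805 - x{\left(49 - 75,j{\left(11 \right)} \right)} = -43805 - - \frac{449}{10} = -43805 + \frac{449}{10} = - \frac{437601}{10}$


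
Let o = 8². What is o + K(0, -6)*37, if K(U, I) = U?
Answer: 64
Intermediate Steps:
o = 64
o + K(0, -6)*37 = 64 + 0*37 = 64 + 0 = 64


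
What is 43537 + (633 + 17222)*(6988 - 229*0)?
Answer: 124814277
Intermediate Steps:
43537 + (633 + 17222)*(6988 - 229*0) = 43537 + 17855*(6988 + 0) = 43537 + 17855*6988 = 43537 + 124770740 = 124814277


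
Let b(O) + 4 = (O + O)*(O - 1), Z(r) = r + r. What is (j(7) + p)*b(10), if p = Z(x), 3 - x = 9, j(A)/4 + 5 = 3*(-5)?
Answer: -16192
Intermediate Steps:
j(A) = -80 (j(A) = -20 + 4*(3*(-5)) = -20 + 4*(-15) = -20 - 60 = -80)
x = -6 (x = 3 - 1*9 = 3 - 9 = -6)
Z(r) = 2*r
p = -12 (p = 2*(-6) = -12)
b(O) = -4 + 2*O*(-1 + O) (b(O) = -4 + (O + O)*(O - 1) = -4 + (2*O)*(-1 + O) = -4 + 2*O*(-1 + O))
(j(7) + p)*b(10) = (-80 - 12)*(-4 - 2*10 + 2*10**2) = -92*(-4 - 20 + 2*100) = -92*(-4 - 20 + 200) = -92*176 = -16192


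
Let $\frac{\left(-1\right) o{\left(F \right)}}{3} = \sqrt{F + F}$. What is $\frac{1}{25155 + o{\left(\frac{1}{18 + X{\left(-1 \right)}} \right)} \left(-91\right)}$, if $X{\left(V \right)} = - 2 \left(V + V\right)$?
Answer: $\frac{2365}{59490938} - \frac{7 \sqrt{11}}{178472814} \approx 3.9624 \cdot 10^{-5}$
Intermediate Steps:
$X{\left(V \right)} = - 4 V$ ($X{\left(V \right)} = - 2 \cdot 2 V = - 4 V$)
$o{\left(F \right)} = - 3 \sqrt{2} \sqrt{F}$ ($o{\left(F \right)} = - 3 \sqrt{F + F} = - 3 \sqrt{2 F} = - 3 \sqrt{2} \sqrt{F}$)
$\frac{1}{25155 + o{\left(\frac{1}{18 + X{\left(-1 \right)}} \right)} \left(-91\right)} = \frac{1}{25155 + - 3 \sqrt{2} \sqrt{\frac{1}{18 - -4}} \left(-91\right)} = \frac{1}{25155 + - 3 \sqrt{2} \sqrt{\frac{1}{18 + 4}} \left(-91\right)} = \frac{1}{25155 + - 3 \sqrt{2} \sqrt{\frac{1}{22}} \left(-91\right)} = \frac{1}{25155 + - \frac{3 \sqrt{2}}{\sqrt{22}} \left(-91\right)} = \frac{1}{25155 + - 3 \sqrt{2} \frac{\sqrt{22}}{22} \left(-91\right)} = \frac{1}{25155 + - \frac{3 \sqrt{11}}{11} \left(-91\right)} = \frac{1}{25155 + \frac{273 \sqrt{11}}{11}}$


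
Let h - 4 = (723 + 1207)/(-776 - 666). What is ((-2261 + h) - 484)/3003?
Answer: -1977226/2165163 ≈ -0.91320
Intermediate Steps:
h = 1919/721 (h = 4 + (723 + 1207)/(-776 - 666) = 4 + 1930/(-1442) = 4 + 1930*(-1/1442) = 4 - 965/721 = 1919/721 ≈ 2.6616)
((-2261 + h) - 484)/3003 = ((-2261 + 1919/721) - 484)/3003 = (-1628262/721 - 484)*(1/3003) = -1977226/721*1/3003 = -1977226/2165163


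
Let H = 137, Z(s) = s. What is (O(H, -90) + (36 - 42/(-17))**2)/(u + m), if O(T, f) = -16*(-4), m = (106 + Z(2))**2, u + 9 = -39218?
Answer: -446212/7965707 ≈ -0.056017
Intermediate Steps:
u = -39227 (u = -9 - 39218 = -39227)
m = 11664 (m = (106 + 2)**2 = 108**2 = 11664)
O(T, f) = 64
(O(H, -90) + (36 - 42/(-17))**2)/(u + m) = (64 + (36 - 42/(-17))**2)/(-39227 + 11664) = (64 + (36 - 42*(-1/17))**2)/(-27563) = (64 + (36 + 42/17)**2)*(-1/27563) = (64 + (654/17)**2)*(-1/27563) = (64 + 427716/289)*(-1/27563) = (446212/289)*(-1/27563) = -446212/7965707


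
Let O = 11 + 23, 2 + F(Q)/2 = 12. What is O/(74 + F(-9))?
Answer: 17/47 ≈ 0.36170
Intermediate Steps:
F(Q) = 20 (F(Q) = -4 + 2*12 = -4 + 24 = 20)
O = 34
O/(74 + F(-9)) = 34/(74 + 20) = 34/94 = (1/94)*34 = 17/47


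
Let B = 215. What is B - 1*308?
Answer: -93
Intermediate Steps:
B - 1*308 = 215 - 1*308 = 215 - 308 = -93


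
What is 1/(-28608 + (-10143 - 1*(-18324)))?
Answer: -1/20427 ≈ -4.8955e-5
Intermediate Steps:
1/(-28608 + (-10143 - 1*(-18324))) = 1/(-28608 + (-10143 + 18324)) = 1/(-28608 + 8181) = 1/(-20427) = -1/20427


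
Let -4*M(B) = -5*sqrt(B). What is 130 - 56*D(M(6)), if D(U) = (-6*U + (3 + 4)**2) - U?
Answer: -2614 + 490*sqrt(6) ≈ -1413.8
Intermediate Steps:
M(B) = 5*sqrt(B)/4 (M(B) = -(-5)*sqrt(B)/4 = 5*sqrt(B)/4)
D(U) = 49 - 7*U (D(U) = (-6*U + 7**2) - U = (-6*U + 49) - U = (49 - 6*U) - U = 49 - 7*U)
130 - 56*D(M(6)) = 130 - 56*(49 - 35*sqrt(6)/4) = 130 + (-2744 + 490*sqrt(6)) = -2614 + 490*sqrt(6)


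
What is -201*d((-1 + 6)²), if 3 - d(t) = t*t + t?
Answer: 130047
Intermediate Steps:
d(t) = 3 - t - t² (d(t) = 3 - (t*t + t) = 3 - (t² + t) = 3 - (t + t²) = 3 + (-t - t²) = 3 - t - t²)
-201*d((-1 + 6)²) = -201*(3 - (-1 + 6)² - ((-1 + 6)²)²) = -201*(3 - 1*5² - (5²)²) = -201*(3 - 1*25 - 1*25²) = -201*(3 - 25 - 1*625) = -201*(3 - 25 - 625) = -201*(-647) = 130047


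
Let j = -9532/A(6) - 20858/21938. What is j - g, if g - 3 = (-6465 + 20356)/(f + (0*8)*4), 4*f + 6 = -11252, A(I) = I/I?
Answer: -588487781118/61744501 ≈ -9531.0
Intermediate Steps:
A(I) = 1
f = -5629/2 (f = -3/2 + (1/4)*(-11252) = -3/2 - 2813 = -5629/2 ≈ -2814.5)
g = -10895/5629 (g = 3 + (-6465 + 20356)/(-5629/2 + (0*8)*4) = 3 + 13891/(-5629/2 + 0*4) = 3 + 13891/(-5629/2 + 0) = 3 + 13891/(-5629/2) = 3 + 13891*(-2/5629) = 3 - 27782/5629 = -10895/5629 ≈ -1.9355)
j = -104566937/10969 (j = -9532/1 - 20858/21938 = -9532*1 - 20858*1/21938 = -9532 - 10429/10969 = -104566937/10969 ≈ -9533.0)
j - g = -104566937/10969 - 1*(-10895/5629) = -104566937/10969 + 10895/5629 = -588487781118/61744501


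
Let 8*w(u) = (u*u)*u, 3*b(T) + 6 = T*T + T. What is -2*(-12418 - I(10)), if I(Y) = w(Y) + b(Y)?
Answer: 75466/3 ≈ 25155.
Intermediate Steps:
b(T) = -2 + T/3 + T²/3 (b(T) = -2 + (T*T + T)/3 = -2 + (T² + T)/3 = -2 + (T + T²)/3 = -2 + (T/3 + T²/3) = -2 + T/3 + T²/3)
w(u) = u³/8 (w(u) = ((u*u)*u)/8 = (u²*u)/8 = u³/8)
I(Y) = -2 + Y/3 + Y²/3 + Y³/8 (I(Y) = Y³/8 + (-2 + Y/3 + Y²/3) = -2 + Y/3 + Y²/3 + Y³/8)
-2*(-12418 - I(10)) = -2*(-12418 - (-2 + (⅓)*10 + (⅓)*10² + (⅛)*10³)) = -2*(-12418 - (-2 + 10/3 + (⅓)*100 + (⅛)*1000)) = -2*(-12418 - (-2 + 10/3 + 100/3 + 125)) = -2*(-12418 - 1*479/3) = -2*(-12418 - 479/3) = -2*(-37733/3) = 75466/3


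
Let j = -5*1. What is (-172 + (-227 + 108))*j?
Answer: 1455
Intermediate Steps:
j = -5
(-172 + (-227 + 108))*j = (-172 + (-227 + 108))*(-5) = (-172 - 119)*(-5) = -291*(-5) = 1455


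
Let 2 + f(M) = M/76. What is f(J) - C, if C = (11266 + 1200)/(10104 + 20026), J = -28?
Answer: -34624/12445 ≈ -2.7822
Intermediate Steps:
f(M) = -2 + M/76
C = 271/655 (C = 12466/30130 = 12466*(1/30130) = 271/655 ≈ 0.41374)
f(J) - C = (-2 + (1/76)*(-28)) - 1*271/655 = (-2 - 7/19) - 271/655 = -45/19 - 271/655 = -34624/12445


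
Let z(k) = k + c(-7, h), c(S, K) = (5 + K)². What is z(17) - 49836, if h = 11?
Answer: -49563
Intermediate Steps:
z(k) = 256 + k (z(k) = k + (5 + 11)² = k + 16² = k + 256 = 256 + k)
z(17) - 49836 = (256 + 17) - 49836 = 273 - 49836 = -49563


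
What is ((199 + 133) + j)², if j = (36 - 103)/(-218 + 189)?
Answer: 93993025/841 ≈ 1.1176e+5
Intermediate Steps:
j = 67/29 (j = -67/(-29) = -67*(-1/29) = 67/29 ≈ 2.3103)
((199 + 133) + j)² = ((199 + 133) + 67/29)² = (332 + 67/29)² = (9695/29)² = 93993025/841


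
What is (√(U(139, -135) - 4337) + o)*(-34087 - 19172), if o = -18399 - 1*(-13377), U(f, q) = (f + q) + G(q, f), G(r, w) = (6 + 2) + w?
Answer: 267466698 - 53259*I*√4186 ≈ 2.6747e+8 - 3.4458e+6*I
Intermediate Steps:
G(r, w) = 8 + w
U(f, q) = 8 + q + 2*f (U(f, q) = (f + q) + (8 + f) = 8 + q + 2*f)
o = -5022 (o = -18399 + 13377 = -5022)
(√(U(139, -135) - 4337) + o)*(-34087 - 19172) = (√((8 - 135 + 2*139) - 4337) - 5022)*(-34087 - 19172) = (√((8 - 135 + 278) - 4337) - 5022)*(-53259) = (√(151 - 4337) - 5022)*(-53259) = (√(-4186) - 5022)*(-53259) = (I*√4186 - 5022)*(-53259) = (-5022 + I*√4186)*(-53259) = 267466698 - 53259*I*√4186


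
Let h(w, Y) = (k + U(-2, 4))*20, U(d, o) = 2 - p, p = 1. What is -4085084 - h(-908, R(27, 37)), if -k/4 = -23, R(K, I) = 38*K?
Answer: -4086944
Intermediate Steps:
U(d, o) = 1 (U(d, o) = 2 - 1*1 = 2 - 1 = 1)
k = 92 (k = -4*(-23) = 92)
h(w, Y) = 1860 (h(w, Y) = (92 + 1)*20 = 93*20 = 1860)
-4085084 - h(-908, R(27, 37)) = -4085084 - 1*1860 = -4085084 - 1860 = -4086944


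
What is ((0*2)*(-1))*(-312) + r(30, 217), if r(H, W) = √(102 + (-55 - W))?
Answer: I*√170 ≈ 13.038*I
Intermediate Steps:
r(H, W) = √(47 - W)
((0*2)*(-1))*(-312) + r(30, 217) = ((0*2)*(-1))*(-312) + √(47 - 1*217) = (0*(-1))*(-312) + √(47 - 217) = 0*(-312) + √(-170) = 0 + I*√170 = I*√170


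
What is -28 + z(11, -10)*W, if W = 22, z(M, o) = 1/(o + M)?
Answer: -6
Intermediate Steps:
z(M, o) = 1/(M + o)
-28 + z(11, -10)*W = -28 + 22/(11 - 10) = -28 + 22/1 = -28 + 1*22 = -28 + 22 = -6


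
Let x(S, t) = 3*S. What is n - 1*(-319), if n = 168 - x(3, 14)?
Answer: 478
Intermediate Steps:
n = 159 (n = 168 - 3*3 = 168 - 1*9 = 168 - 9 = 159)
n - 1*(-319) = 159 - 1*(-319) = 159 + 319 = 478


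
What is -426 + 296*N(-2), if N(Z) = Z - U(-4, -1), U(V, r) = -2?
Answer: -426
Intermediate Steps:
N(Z) = 2 + Z (N(Z) = Z - 1*(-2) = Z + 2 = 2 + Z)
-426 + 296*N(-2) = -426 + 296*(2 - 2) = -426 + 296*0 = -426 + 0 = -426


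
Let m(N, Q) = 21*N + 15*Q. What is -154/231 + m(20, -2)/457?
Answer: 256/1371 ≈ 0.18672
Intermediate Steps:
m(N, Q) = 15*Q + 21*N
-154/231 + m(20, -2)/457 = -154/231 + (15*(-2) + 21*20)/457 = -154*1/231 + (-30 + 420)*(1/457) = -⅔ + 390*(1/457) = -⅔ + 390/457 = 256/1371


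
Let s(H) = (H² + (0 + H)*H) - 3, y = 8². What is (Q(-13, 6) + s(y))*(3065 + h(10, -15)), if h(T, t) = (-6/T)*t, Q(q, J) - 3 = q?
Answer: 25142246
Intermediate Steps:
Q(q, J) = 3 + q
y = 64
h(T, t) = -6*t/T
s(H) = -3 + 2*H² (s(H) = (H² + H*H) - 3 = (H² + H²) - 3 = 2*H² - 3 = -3 + 2*H²)
(Q(-13, 6) + s(y))*(3065 + h(10, -15)) = ((3 - 13) + (-3 + 2*64²))*(3065 - 6*(-15)/10) = (-10 + (-3 + 2*4096))*(3065 - 6*(-15)*⅒) = (-10 + (-3 + 8192))*(3065 + 9) = (-10 + 8189)*3074 = 8179*3074 = 25142246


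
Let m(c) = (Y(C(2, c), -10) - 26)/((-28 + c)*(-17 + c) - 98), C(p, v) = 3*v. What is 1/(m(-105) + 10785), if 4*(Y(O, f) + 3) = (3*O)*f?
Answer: 32256/347885627 ≈ 9.2720e-5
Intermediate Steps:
Y(O, f) = -3 + 3*O*f/4 (Y(O, f) = -3 + ((3*O)*f)/4 = -3 + (3*O*f)/4 = -3 + 3*O*f/4)
m(c) = (-29 - 45*c/2)/(-98 + (-28 + c)*(-17 + c)) (m(c) = ((-3 + (3/4)*(3*c)*(-10)) - 26)/((-28 + c)*(-17 + c) - 98) = ((-3 - 45*c/2) - 26)/(-98 + (-28 + c)*(-17 + c)) = (-29 - 45*c/2)/(-98 + (-28 + c)*(-17 + c)))
1/(m(-105) + 10785) = 1/((-58 - 45*(-105))/(2*(378 + (-105)**2 - 45*(-105))) + 10785) = 1/((-58 + 4725)/(2*(378 + 11025 + 4725)) + 10785) = 1/((1/2)*4667/16128 + 10785) = 1/((1/2)*(1/16128)*4667 + 10785) = 1/(4667/32256 + 10785) = 1/(347885627/32256) = 32256/347885627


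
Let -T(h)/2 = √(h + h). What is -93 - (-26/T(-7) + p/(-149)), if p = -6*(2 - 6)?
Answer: -13833/149 + 13*I*√14/14 ≈ -92.839 + 3.4744*I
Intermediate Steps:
p = 24 (p = -6*(-4) = 24)
T(h) = -2*√2*√h (T(h) = -2*√(h + h) = -2*√2*√h)
-93 - (-26/T(-7) + p/(-149)) = -93 - (-26*I*√14/28 + 24/(-149)) = -93 - (-26*I*√14/28 + 24*(-1/149)) = -93 - (-26*I*√14/28 - 24/149) = -93 - (-13*I*√14/14 - 24/149) = -93 - (-24/149 - 13*I*√14/14) = -93 + (24/149 + 13*I*√14/14) = -13833/149 + 13*I*√14/14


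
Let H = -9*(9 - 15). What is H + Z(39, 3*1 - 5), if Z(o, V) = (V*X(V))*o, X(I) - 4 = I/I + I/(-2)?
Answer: -414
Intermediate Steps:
X(I) = 5 - I/2 (X(I) = 4 + (I/I + I/(-2)) = 4 + (1 + I*(-1/2)) = 4 + (1 - I/2) = 5 - I/2)
H = 54 (H = -9*(-6) = 54)
Z(o, V) = V*o*(5 - V/2) (Z(o, V) = (V*(5 - V/2))*o = V*o*(5 - V/2))
H + Z(39, 3*1 - 5) = 54 + (1/2)*(3*1 - 5)*39*(10 - (3*1 - 5)) = 54 + (1/2)*(3 - 5)*39*(10 - (3 - 5)) = 54 + (1/2)*(-2)*39*(10 - 1*(-2)) = 54 + (1/2)*(-2)*39*(10 + 2) = 54 + (1/2)*(-2)*39*12 = 54 - 468 = -414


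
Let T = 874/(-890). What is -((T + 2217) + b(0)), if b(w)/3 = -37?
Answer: -936733/445 ≈ -2105.0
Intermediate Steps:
T = -437/445 (T = 874*(-1/890) = -437/445 ≈ -0.98202)
b(w) = -111 (b(w) = 3*(-37) = -111)
-((T + 2217) + b(0)) = -((-437/445 + 2217) - 111) = -(986128/445 - 111) = -1*936733/445 = -936733/445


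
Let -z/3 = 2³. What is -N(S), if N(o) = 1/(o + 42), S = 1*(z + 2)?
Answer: -1/20 ≈ -0.050000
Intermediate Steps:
z = -24 (z = -3*2³ = -3*8 = -24)
S = -22 (S = 1*(-24 + 2) = 1*(-22) = -22)
N(o) = 1/(42 + o)
-N(S) = -1/(42 - 22) = -1/20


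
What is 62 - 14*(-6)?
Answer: 146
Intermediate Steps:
62 - 14*(-6) = 62 + 84 = 146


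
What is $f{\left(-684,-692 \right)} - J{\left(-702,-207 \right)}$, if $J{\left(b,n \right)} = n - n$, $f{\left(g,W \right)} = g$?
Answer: $-684$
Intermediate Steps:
$J{\left(b,n \right)} = 0$
$f{\left(-684,-692 \right)} - J{\left(-702,-207 \right)} = -684 - 0 = -684 + 0 = -684$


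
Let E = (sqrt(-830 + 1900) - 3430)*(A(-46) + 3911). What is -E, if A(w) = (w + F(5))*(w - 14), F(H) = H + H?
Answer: 20823530 - 6071*sqrt(1070) ≈ 2.0625e+7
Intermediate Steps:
F(H) = 2*H
A(w) = (-14 + w)*(10 + w) (A(w) = (w + 2*5)*(w - 14) = (w + 10)*(-14 + w) = (10 + w)*(-14 + w) = (-14 + w)*(10 + w))
E = -20823530 + 6071*sqrt(1070) (E = (sqrt(-830 + 1900) - 3430)*((-140 + (-46)**2 - 4*(-46)) + 3911) = (sqrt(1070) - 3430)*((-140 + 2116 + 184) + 3911) = (-3430 + sqrt(1070))*(2160 + 3911) = (-3430 + sqrt(1070))*6071 = -20823530 + 6071*sqrt(1070) ≈ -2.0625e+7)
-E = -(-20823530 + 6071*sqrt(1070)) = 20823530 - 6071*sqrt(1070)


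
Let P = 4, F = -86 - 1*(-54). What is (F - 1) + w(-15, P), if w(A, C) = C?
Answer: -29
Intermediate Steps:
F = -32 (F = -86 + 54 = -32)
(F - 1) + w(-15, P) = (-32 - 1) + 4 = -33 + 4 = -29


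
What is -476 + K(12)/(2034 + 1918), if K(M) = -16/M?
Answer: -1410865/2964 ≈ -476.00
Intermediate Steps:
-476 + K(12)/(2034 + 1918) = -476 + (-16/12)/(2034 + 1918) = -476 - 16*1/12/3952 = -476 - 4/3*1/3952 = -476 - 1/2964 = -1410865/2964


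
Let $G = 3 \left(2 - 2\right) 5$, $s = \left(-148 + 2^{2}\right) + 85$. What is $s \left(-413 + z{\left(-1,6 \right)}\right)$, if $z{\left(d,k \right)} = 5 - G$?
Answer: $24072$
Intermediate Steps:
$s = -59$ ($s = \left(-148 + 4\right) + 85 = -144 + 85 = -59$)
$G = 0$ ($G = 3 \cdot 0 \cdot 5 = 0 \cdot 5 = 0$)
$z{\left(d,k \right)} = 5$ ($z{\left(d,k \right)} = 5 - 0 = 5 + 0 = 5$)
$s \left(-413 + z{\left(-1,6 \right)}\right) = - 59 \left(-413 + 5\right) = \left(-59\right) \left(-408\right) = 24072$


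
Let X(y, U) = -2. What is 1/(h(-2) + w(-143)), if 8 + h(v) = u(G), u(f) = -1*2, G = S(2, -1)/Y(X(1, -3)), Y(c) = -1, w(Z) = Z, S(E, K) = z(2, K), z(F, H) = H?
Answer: -1/153 ≈ -0.0065359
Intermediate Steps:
S(E, K) = K
G = 1 (G = -1/(-1) = -1*(-1) = 1)
u(f) = -2
h(v) = -10 (h(v) = -8 - 2 = -10)
1/(h(-2) + w(-143)) = 1/(-10 - 143) = 1/(-153) = -1/153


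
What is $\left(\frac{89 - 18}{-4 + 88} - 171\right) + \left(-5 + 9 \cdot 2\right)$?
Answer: $- \frac{13201}{84} \approx -157.15$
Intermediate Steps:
$\left(\frac{89 - 18}{-4 + 88} - 171\right) + \left(-5 + 9 \cdot 2\right) = \left(\frac{71}{84} - 171\right) + \left(-5 + 18\right) = \left(71 \cdot \frac{1}{84} - 171\right) + 13 = \left(\frac{71}{84} - 171\right) + 13 = - \frac{14293}{84} + 13 = - \frac{13201}{84}$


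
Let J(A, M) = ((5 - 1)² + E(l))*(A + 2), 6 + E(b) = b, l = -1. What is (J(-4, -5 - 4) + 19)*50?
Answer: 50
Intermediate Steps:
E(b) = -6 + b
J(A, M) = 18 + 9*A (J(A, M) = ((5 - 1)² + (-6 - 1))*(A + 2) = (4² - 7)*(2 + A) = (16 - 7)*(2 + A) = 9*(2 + A) = 18 + 9*A)
(J(-4, -5 - 4) + 19)*50 = ((18 + 9*(-4)) + 19)*50 = ((18 - 36) + 19)*50 = (-18 + 19)*50 = 1*50 = 50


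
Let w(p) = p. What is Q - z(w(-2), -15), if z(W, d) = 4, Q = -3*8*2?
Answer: -52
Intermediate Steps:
Q = -48 (Q = -24*2 = -48)
Q - z(w(-2), -15) = -48 - 1*4 = -48 - 4 = -52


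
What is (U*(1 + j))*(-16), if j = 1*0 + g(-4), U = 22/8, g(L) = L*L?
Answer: -748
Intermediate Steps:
g(L) = L²
U = 11/4 (U = 22*(⅛) = 11/4 ≈ 2.7500)
j = 16 (j = 1*0 + (-4)² = 0 + 16 = 16)
(U*(1 + j))*(-16) = (11*(1 + 16)/4)*(-16) = ((11/4)*17)*(-16) = (187/4)*(-16) = -748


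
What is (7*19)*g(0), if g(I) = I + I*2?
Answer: 0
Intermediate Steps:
g(I) = 3*I (g(I) = I + 2*I = 3*I)
(7*19)*g(0) = (7*19)*(3*0) = 133*0 = 0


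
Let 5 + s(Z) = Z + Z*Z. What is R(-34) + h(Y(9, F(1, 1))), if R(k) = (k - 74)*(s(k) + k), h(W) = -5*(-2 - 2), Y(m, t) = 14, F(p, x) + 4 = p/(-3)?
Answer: -116944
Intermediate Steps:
F(p, x) = -4 - p/3 (F(p, x) = -4 + p/(-3) = -4 + p*(-1/3) = -4 - p/3)
s(Z) = -5 + Z + Z**2 (s(Z) = -5 + (Z + Z*Z) = -5 + (Z + Z**2) = -5 + Z + Z**2)
h(W) = 20 (h(W) = -5*(-4) = 20)
R(k) = (-74 + k)*(-5 + k**2 + 2*k) (R(k) = (k - 74)*((-5 + k + k**2) + k) = (-74 + k)*(-5 + k**2 + 2*k))
R(-34) + h(Y(9, F(1, 1))) = (370 + (-34)**3 - 153*(-34) - 72*(-34)**2) + 20 = (370 - 39304 + 5202 - 72*1156) + 20 = (370 - 39304 + 5202 - 83232) + 20 = -116964 + 20 = -116944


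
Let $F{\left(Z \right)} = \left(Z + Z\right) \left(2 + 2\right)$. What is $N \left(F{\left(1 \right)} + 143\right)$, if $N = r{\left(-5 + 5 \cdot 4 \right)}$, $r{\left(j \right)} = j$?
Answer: $2265$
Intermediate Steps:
$N = 15$ ($N = -5 + 5 \cdot 4 = -5 + 20 = 15$)
$F{\left(Z \right)} = 8 Z$ ($F{\left(Z \right)} = 2 Z 4 = 8 Z$)
$N \left(F{\left(1 \right)} + 143\right) = 15 \left(8 \cdot 1 + 143\right) = 15 \left(8 + 143\right) = 15 \cdot 151 = 2265$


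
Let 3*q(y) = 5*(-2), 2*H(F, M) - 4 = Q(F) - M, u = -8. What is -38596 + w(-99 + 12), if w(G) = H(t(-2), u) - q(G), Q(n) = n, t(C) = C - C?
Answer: -115760/3 ≈ -38587.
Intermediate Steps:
t(C) = 0
H(F, M) = 2 + F/2 - M/2 (H(F, M) = 2 + (F - M)/2 = 2 + (F/2 - M/2) = 2 + F/2 - M/2)
q(y) = -10/3 (q(y) = (5*(-2))/3 = (⅓)*(-10) = -10/3)
w(G) = 28/3 (w(G) = (2 + (½)*0 - ½*(-8)) - 1*(-10/3) = (2 + 0 + 4) + 10/3 = 6 + 10/3 = 28/3)
-38596 + w(-99 + 12) = -38596 + 28/3 = -115760/3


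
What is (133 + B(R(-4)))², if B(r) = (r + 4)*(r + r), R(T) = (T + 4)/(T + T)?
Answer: 17689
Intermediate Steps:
R(T) = (4 + T)/(2*T) (R(T) = (4 + T)/((2*T)) = (4 + T)*(1/(2*T)) = (4 + T)/(2*T))
B(r) = 2*r*(4 + r) (B(r) = (4 + r)*(2*r) = 2*r*(4 + r))
(133 + B(R(-4)))² = (133 + 2*((½)*(4 - 4)/(-4))*(4 + (½)*(4 - 4)/(-4)))² = (133 + 2*((½)*(-¼)*0)*(4 + (½)*(-¼)*0))² = (133 + 2*0*(4 + 0))² = (133 + 2*0*4)² = (133 + 0)² = 133² = 17689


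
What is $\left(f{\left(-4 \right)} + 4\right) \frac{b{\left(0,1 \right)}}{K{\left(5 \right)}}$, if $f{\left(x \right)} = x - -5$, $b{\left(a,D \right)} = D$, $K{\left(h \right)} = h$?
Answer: $1$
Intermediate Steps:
$f{\left(x \right)} = 5 + x$ ($f{\left(x \right)} = x + 5 = 5 + x$)
$\left(f{\left(-4 \right)} + 4\right) \frac{b{\left(0,1 \right)}}{K{\left(5 \right)}} = \left(\left(5 - 4\right) + 4\right) 1 \cdot \frac{1}{5} = \left(1 + 4\right) 1 \cdot \frac{1}{5} = 5 \cdot \frac{1}{5} = 1$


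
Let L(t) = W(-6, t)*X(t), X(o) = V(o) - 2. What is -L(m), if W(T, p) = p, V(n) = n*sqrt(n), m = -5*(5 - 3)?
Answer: -20 - 100*I*sqrt(10) ≈ -20.0 - 316.23*I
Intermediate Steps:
m = -10 (m = -5*2 = -10)
V(n) = n**(3/2)
X(o) = -2 + o**(3/2) (X(o) = o**(3/2) - 2 = -2 + o**(3/2))
L(t) = t*(-2 + t**(3/2))
-L(m) = -(-10)*(-2 + (-10)**(3/2)) = -(-10)*(-2 - 10*I*sqrt(10)) = -(20 + 100*I*sqrt(10)) = -20 - 100*I*sqrt(10)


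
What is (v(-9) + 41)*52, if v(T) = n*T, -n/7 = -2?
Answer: -4420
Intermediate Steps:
n = 14 (n = -7*(-2) = 14)
v(T) = 14*T
(v(-9) + 41)*52 = (14*(-9) + 41)*52 = (-126 + 41)*52 = -85*52 = -4420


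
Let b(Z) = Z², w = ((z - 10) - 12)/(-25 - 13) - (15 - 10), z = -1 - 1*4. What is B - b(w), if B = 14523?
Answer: 20944643/1444 ≈ 14505.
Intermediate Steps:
z = -5 (z = -1 - 4 = -5)
w = -163/38 (w = ((-5 - 10) - 12)/(-25 - 13) - (15 - 10) = (-15 - 12)/(-38) - 1*5 = -27*(-1/38) - 5 = 27/38 - 5 = -163/38 ≈ -4.2895)
B - b(w) = 14523 - (-163/38)² = 14523 - 1*26569/1444 = 14523 - 26569/1444 = 20944643/1444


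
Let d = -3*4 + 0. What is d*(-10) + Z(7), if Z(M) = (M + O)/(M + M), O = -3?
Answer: 842/7 ≈ 120.29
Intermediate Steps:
d = -12 (d = -12 + 0 = -12)
Z(M) = (-3 + M)/(2*M) (Z(M) = (M - 3)/(M + M) = (-3 + M)/((2*M)) = (-3 + M)*(1/(2*M)) = (-3 + M)/(2*M))
d*(-10) + Z(7) = -12*(-10) + (1/2)*(-3 + 7)/7 = 120 + (1/2)*(1/7)*4 = 120 + 2/7 = 842/7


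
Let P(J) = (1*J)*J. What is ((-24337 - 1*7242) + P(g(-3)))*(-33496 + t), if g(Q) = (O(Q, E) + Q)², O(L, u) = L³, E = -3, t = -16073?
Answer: -38585550549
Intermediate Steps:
g(Q) = (Q + Q³)² (g(Q) = (Q³ + Q)² = (Q + Q³)²)
P(J) = J² (P(J) = J*J = J²)
((-24337 - 1*7242) + P(g(-3)))*(-33496 + t) = ((-24337 - 1*7242) + ((-3)²*(1 + (-3)²)²)²)*(-33496 - 16073) = ((-24337 - 7242) + (9*(1 + 9)²)²)*(-49569) = (-31579 + (9*10²)²)*(-49569) = (-31579 + (9*100)²)*(-49569) = (-31579 + 900²)*(-49569) = (-31579 + 810000)*(-49569) = 778421*(-49569) = -38585550549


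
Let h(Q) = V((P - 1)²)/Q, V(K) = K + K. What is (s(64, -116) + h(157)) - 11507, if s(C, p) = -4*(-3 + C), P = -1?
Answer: -1844899/157 ≈ -11751.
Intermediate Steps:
s(C, p) = 12 - 4*C
V(K) = 2*K
h(Q) = 8/Q (h(Q) = (2*(-1 - 1)²)/Q = (2*(-2)²)/Q = (2*4)/Q = 8/Q)
(s(64, -116) + h(157)) - 11507 = ((12 - 4*64) + 8/157) - 11507 = ((12 - 256) + 8*(1/157)) - 11507 = (-244 + 8/157) - 11507 = -38300/157 - 11507 = -1844899/157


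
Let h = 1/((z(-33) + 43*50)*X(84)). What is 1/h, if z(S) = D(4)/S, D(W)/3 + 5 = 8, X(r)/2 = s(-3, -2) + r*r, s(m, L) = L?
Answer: 333611876/11 ≈ 3.0328e+7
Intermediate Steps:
X(r) = -4 + 2*r**2 (X(r) = 2*(-2 + r*r) = 2*(-2 + r**2) = -4 + 2*r**2)
D(W) = 9 (D(W) = -15 + 3*8 = -15 + 24 = 9)
z(S) = 9/S
h = 11/333611876 (h = 1/((9/(-33) + 43*50)*(-4 + 2*84**2)) = 1/((9*(-1/33) + 2150)*(-4 + 2*7056)) = 1/((-3/11 + 2150)*(-4 + 14112)) = 1/((23647/11)*14108) = (11/23647)*(1/14108) = 11/333611876 ≈ 3.2972e-8)
1/h = 1/(11/333611876) = 333611876/11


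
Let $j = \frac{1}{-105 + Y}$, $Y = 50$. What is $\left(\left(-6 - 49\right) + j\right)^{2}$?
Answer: $\frac{9156676}{3025} \approx 3027.0$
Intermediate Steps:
$j = - \frac{1}{55}$ ($j = \frac{1}{-105 + 50} = \frac{1}{-55} = - \frac{1}{55} \approx -0.018182$)
$\left(\left(-6 - 49\right) + j\right)^{2} = \left(\left(-6 - 49\right) - \frac{1}{55}\right)^{2} = \left(-55 - \frac{1}{55}\right)^{2} = \left(- \frac{3026}{55}\right)^{2} = \frac{9156676}{3025}$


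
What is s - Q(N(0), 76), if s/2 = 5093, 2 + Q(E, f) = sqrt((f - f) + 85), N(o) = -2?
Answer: 10188 - sqrt(85) ≈ 10179.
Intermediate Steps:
Q(E, f) = -2 + sqrt(85) (Q(E, f) = -2 + sqrt((f - f) + 85) = -2 + sqrt(0 + 85) = -2 + sqrt(85))
s = 10186 (s = 2*5093 = 10186)
s - Q(N(0), 76) = 10186 - (-2 + sqrt(85)) = 10186 + (2 - sqrt(85)) = 10188 - sqrt(85)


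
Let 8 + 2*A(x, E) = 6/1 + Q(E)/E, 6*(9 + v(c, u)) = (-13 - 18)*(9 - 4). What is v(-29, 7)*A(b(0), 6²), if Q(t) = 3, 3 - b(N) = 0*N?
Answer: 4807/144 ≈ 33.382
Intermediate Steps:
v(c, u) = -209/6 (v(c, u) = -9 + ((-13 - 18)*(9 - 4))/6 = -9 + (-31*5)/6 = -9 + (⅙)*(-155) = -9 - 155/6 = -209/6)
b(N) = 3 (b(N) = 3 - 0*N = 3 - 1*0 = 3 + 0 = 3)
A(x, E) = -1 + 3/(2*E) (A(x, E) = -4 + (6/1 + 3/E)/2 = -4 + (6*1 + 3/E)/2 = -4 + (6 + 3/E)/2 = -4 + (3 + 3/(2*E)) = -1 + 3/(2*E))
v(-29, 7)*A(b(0), 6²) = -209*(3/2 - 1*6²)/(6*(6²)) = -209*(3/2 - 1*36)/(6*36) = -209*(3/2 - 36)/216 = -209*(-69)/(216*2) = -209/6*(-23/24) = 4807/144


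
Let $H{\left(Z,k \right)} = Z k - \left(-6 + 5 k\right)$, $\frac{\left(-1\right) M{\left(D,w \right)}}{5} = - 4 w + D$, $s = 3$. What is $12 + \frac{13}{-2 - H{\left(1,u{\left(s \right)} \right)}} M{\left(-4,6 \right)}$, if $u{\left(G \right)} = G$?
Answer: $467$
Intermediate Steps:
$M{\left(D,w \right)} = - 5 D + 20 w$ ($M{\left(D,w \right)} = - 5 \left(- 4 w + D\right) = - 5 \left(D - 4 w\right) = - 5 D + 20 w$)
$H{\left(Z,k \right)} = 6 - 5 k + Z k$
$12 + \frac{13}{-2 - H{\left(1,u{\left(s \right)} \right)}} M{\left(-4,6 \right)} = 12 + \frac{13}{-2 - \left(6 - 15 + 1 \cdot 3\right)} \left(\left(-5\right) \left(-4\right) + 20 \cdot 6\right) = 12 + \frac{13}{-2 - \left(6 - 15 + 3\right)} \left(20 + 120\right) = 12 + \frac{13}{-2 - -6} \cdot 140 = 12 + \frac{13}{-2 + 6} \cdot 140 = 12 + \frac{13}{4} \cdot 140 = 12 + 455 = 467$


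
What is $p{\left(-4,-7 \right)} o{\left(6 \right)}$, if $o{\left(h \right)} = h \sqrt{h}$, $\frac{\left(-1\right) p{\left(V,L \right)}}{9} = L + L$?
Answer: $756 \sqrt{6} \approx 1851.8$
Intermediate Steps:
$p{\left(V,L \right)} = - 18 L$ ($p{\left(V,L \right)} = - 9 \left(L + L\right) = - 9 \cdot 2 L = - 18 L$)
$o{\left(h \right)} = h^{\frac{3}{2}}$
$p{\left(-4,-7 \right)} o{\left(6 \right)} = \left(-18\right) \left(-7\right) 6^{\frac{3}{2}} = 126 \cdot 6 \sqrt{6} = 756 \sqrt{6}$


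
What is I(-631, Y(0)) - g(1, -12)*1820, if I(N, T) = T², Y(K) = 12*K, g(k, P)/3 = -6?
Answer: 32760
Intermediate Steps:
g(k, P) = -18 (g(k, P) = 3*(-6) = -18)
I(-631, Y(0)) - g(1, -12)*1820 = (12*0)² - (-18)*1820 = 0² - 1*(-32760) = 0 + 32760 = 32760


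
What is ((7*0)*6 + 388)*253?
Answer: 98164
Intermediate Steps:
((7*0)*6 + 388)*253 = (0*6 + 388)*253 = (0 + 388)*253 = 388*253 = 98164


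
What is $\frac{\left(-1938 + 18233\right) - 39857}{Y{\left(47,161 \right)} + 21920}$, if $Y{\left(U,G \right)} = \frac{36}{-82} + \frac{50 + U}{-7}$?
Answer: $- \frac{6762294}{6286937} \approx -1.0756$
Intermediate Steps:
$Y{\left(U,G \right)} = - \frac{2176}{287} - \frac{U}{7}$ ($Y{\left(U,G \right)} = 36 \left(- \frac{1}{82}\right) + \left(50 + U\right) \left(- \frac{1}{7}\right) = - \frac{18}{41} - \left(\frac{50}{7} + \frac{U}{7}\right) = - \frac{2176}{287} - \frac{U}{7}$)
$\frac{\left(-1938 + 18233\right) - 39857}{Y{\left(47,161 \right)} + 21920} = \frac{\left(-1938 + 18233\right) - 39857}{\left(- \frac{2176}{287} - \frac{47}{7}\right) + 21920} = \frac{16295 - 39857}{\left(- \frac{2176}{287} - \frac{47}{7}\right) + 21920} = - \frac{23562}{- \frac{4103}{287} + 21920} = - \frac{23562}{\frac{6286937}{287}} = \left(-23562\right) \frac{287}{6286937} = - \frac{6762294}{6286937}$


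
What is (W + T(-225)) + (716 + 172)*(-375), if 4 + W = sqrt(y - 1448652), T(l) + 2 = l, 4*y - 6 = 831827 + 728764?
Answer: -333231 + I*sqrt(4234011)/2 ≈ -3.3323e+5 + 1028.8*I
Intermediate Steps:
y = 1560597/4 (y = 3/2 + (831827 + 728764)/4 = 3/2 + (1/4)*1560591 = 3/2 + 1560591/4 = 1560597/4 ≈ 3.9015e+5)
T(l) = -2 + l
W = -4 + I*sqrt(4234011)/2 (W = -4 + sqrt(1560597/4 - 1448652) = -4 + sqrt(-4234011/4) = -4 + I*sqrt(4234011)/2 ≈ -4.0 + 1028.8*I)
(W + T(-225)) + (716 + 172)*(-375) = ((-4 + I*sqrt(4234011)/2) + (-2 - 225)) + (716 + 172)*(-375) = ((-4 + I*sqrt(4234011)/2) - 227) + 888*(-375) = (-231 + I*sqrt(4234011)/2) - 333000 = -333231 + I*sqrt(4234011)/2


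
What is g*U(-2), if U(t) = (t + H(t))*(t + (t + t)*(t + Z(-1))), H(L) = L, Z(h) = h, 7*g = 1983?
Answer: -79320/7 ≈ -11331.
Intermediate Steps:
g = 1983/7 (g = (⅐)*1983 = 1983/7 ≈ 283.29)
U(t) = 2*t*(t + 2*t*(-1 + t)) (U(t) = (t + t)*(t + (t + t)*(t - 1)) = (2*t)*(t + (2*t)*(-1 + t)) = (2*t)*(t + 2*t*(-1 + t)) = 2*t*(t + 2*t*(-1 + t)))
g*U(-2) = 1983*((-2)²*(-2 + 4*(-2)))/7 = 1983*(4*(-2 - 8))/7 = 1983*(4*(-10))/7 = (1983/7)*(-40) = -79320/7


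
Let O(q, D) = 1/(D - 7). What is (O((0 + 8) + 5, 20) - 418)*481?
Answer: -201021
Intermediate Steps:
O(q, D) = 1/(-7 + D)
(O((0 + 8) + 5, 20) - 418)*481 = (1/(-7 + 20) - 418)*481 = (1/13 - 418)*481 = -5433/13*481 = -201021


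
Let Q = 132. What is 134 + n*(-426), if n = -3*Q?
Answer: 168830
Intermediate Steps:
n = -396 (n = -3*132 = -396)
134 + n*(-426) = 134 - 396*(-426) = 134 + 168696 = 168830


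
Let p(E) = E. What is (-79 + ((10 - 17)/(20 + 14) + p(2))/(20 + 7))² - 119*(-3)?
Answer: 5551448989/842724 ≈ 6587.5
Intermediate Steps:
(-79 + ((10 - 17)/(20 + 14) + p(2))/(20 + 7))² - 119*(-3) = (-79 + ((10 - 17)/(20 + 14) + 2)/(20 + 7))² - 119*(-3) = (-79 + (-7/34 + 2)/27)² + 357 = (-79 + (-7*1/34 + 2)*(1/27))² + 357 = (-79 + (-7/34 + 2)*(1/27))² + 357 = (-79 + (61/34)*(1/27))² + 357 = (-79 + 61/918)² + 357 = (-72461/918)² + 357 = 5250596521/842724 + 357 = 5551448989/842724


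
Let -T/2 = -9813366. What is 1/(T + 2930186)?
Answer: 1/22556918 ≈ 4.4332e-8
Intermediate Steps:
T = 19626732 (T = -2*(-9813366) = 19626732)
1/(T + 2930186) = 1/(19626732 + 2930186) = 1/22556918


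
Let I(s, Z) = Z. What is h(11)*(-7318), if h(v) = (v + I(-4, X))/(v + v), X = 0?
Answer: -3659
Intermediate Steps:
h(v) = ½ (h(v) = (v + 0)/(v + v) = v/((2*v)) = v*(1/(2*v)) = ½)
h(11)*(-7318) = (½)*(-7318) = -3659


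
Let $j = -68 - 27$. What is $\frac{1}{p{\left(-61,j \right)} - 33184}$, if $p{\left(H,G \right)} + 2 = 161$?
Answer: $- \frac{1}{33025} \approx -3.028 \cdot 10^{-5}$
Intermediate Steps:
$j = -95$
$p{\left(H,G \right)} = 159$ ($p{\left(H,G \right)} = -2 + 161 = 159$)
$\frac{1}{p{\left(-61,j \right)} - 33184} = \frac{1}{159 - 33184} = \frac{1}{-33025} = - \frac{1}{33025}$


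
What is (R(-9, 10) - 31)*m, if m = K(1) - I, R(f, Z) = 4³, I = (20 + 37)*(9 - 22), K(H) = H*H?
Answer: 24486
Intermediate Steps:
K(H) = H²
I = -741 (I = 57*(-13) = -741)
R(f, Z) = 64
m = 742 (m = 1² - 1*(-741) = 1 + 741 = 742)
(R(-9, 10) - 31)*m = (64 - 31)*742 = 33*742 = 24486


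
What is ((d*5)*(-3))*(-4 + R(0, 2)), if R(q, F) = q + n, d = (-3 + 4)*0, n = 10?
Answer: 0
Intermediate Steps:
d = 0 (d = 1*0 = 0)
R(q, F) = 10 + q (R(q, F) = q + 10 = 10 + q)
((d*5)*(-3))*(-4 + R(0, 2)) = ((0*5)*(-3))*(-4 + (10 + 0)) = (0*(-3))*(-4 + 10) = 0*6 = 0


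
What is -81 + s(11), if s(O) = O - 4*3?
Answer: -82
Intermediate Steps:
s(O) = -12 + O (s(O) = O - 12 = -12 + O)
-81 + s(11) = -81 + (-12 + 11) = -81 - 1 = -82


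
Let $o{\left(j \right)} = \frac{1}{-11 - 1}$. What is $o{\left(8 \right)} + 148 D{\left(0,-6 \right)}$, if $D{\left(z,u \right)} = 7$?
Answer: $\frac{12431}{12} \approx 1035.9$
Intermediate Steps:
$o{\left(j \right)} = - \frac{1}{12}$ ($o{\left(j \right)} = \frac{1}{-12} = - \frac{1}{12}$)
$o{\left(8 \right)} + 148 D{\left(0,-6 \right)} = - \frac{1}{12} + 148 \cdot 7 = - \frac{1}{12} + 1036 = \frac{12431}{12}$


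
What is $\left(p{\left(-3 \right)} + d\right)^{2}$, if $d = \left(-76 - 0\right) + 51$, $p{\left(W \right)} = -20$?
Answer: $2025$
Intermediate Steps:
$d = -25$ ($d = \left(-76 + 0\right) + 51 = -76 + 51 = -25$)
$\left(p{\left(-3 \right)} + d\right)^{2} = \left(-20 - 25\right)^{2} = \left(-45\right)^{2} = 2025$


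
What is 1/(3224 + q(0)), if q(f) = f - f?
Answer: 1/3224 ≈ 0.00031017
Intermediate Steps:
q(f) = 0
1/(3224 + q(0)) = 1/(3224 + 0) = 1/3224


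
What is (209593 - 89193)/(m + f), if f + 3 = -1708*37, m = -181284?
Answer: -120400/244483 ≈ -0.49247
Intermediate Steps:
f = -63199 (f = -3 - 1708*37 = -3 - 63196 = -63199)
(209593 - 89193)/(m + f) = (209593 - 89193)/(-181284 - 63199) = 120400/(-244483) = 120400*(-1/244483) = -120400/244483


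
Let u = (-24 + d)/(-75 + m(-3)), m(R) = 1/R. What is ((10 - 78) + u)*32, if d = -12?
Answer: -244160/113 ≈ -2160.7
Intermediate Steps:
u = 54/113 (u = (-24 - 12)/(-75 + 1/(-3)) = -36/(-75 - 1/3) = -36/(-226/3) = -36*(-3/226) = 54/113 ≈ 0.47788)
((10 - 78) + u)*32 = ((10 - 78) + 54/113)*32 = (-68 + 54/113)*32 = -7630/113*32 = -244160/113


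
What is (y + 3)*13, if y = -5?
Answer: -26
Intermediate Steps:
(y + 3)*13 = (-5 + 3)*13 = -2*13 = -26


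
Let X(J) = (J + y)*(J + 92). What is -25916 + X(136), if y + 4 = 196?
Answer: 48868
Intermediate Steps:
y = 192 (y = -4 + 196 = 192)
X(J) = (92 + J)*(192 + J) (X(J) = (J + 192)*(J + 92) = (192 + J)*(92 + J) = (92 + J)*(192 + J))
-25916 + X(136) = -25916 + (17664 + 136² + 284*136) = -25916 + (17664 + 18496 + 38624) = -25916 + 74784 = 48868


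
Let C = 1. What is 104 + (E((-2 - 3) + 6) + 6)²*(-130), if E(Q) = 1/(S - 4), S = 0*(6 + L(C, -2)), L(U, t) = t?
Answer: -33553/8 ≈ -4194.1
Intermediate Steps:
S = 0 (S = 0*(6 - 2) = 0*4 = 0)
E(Q) = -¼ (E(Q) = 1/(0 - 4) = 1/(-4) = -¼)
104 + (E((-2 - 3) + 6) + 6)²*(-130) = 104 + (-¼ + 6)²*(-130) = 104 + (23/4)²*(-130) = 104 + (529/16)*(-130) = 104 - 34385/8 = -33553/8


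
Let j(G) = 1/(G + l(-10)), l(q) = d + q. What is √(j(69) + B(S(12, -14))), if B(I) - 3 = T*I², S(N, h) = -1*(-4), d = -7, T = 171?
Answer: √1851577/26 ≈ 52.336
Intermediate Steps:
l(q) = -7 + q
S(N, h) = 4
B(I) = 3 + 171*I²
j(G) = 1/(-17 + G) (j(G) = 1/(G + (-7 - 10)) = 1/(G - 17) = 1/(-17 + G))
√(j(69) + B(S(12, -14))) = √(1/(-17 + 69) + (3 + 171*4²)) = √(1/52 + (3 + 171*16)) = √(1/52 + (3 + 2736)) = √(1/52 + 2739) = √(142429/52) = √1851577/26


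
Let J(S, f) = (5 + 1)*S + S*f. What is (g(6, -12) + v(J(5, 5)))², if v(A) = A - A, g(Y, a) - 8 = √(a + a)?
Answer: 40 + 32*I*√6 ≈ 40.0 + 78.384*I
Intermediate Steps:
J(S, f) = 6*S + S*f
g(Y, a) = 8 + √2*√a (g(Y, a) = 8 + √(a + a) = 8 + √(2*a) = 8 + √2*√a)
v(A) = 0
(g(6, -12) + v(J(5, 5)))² = ((8 + √2*√(-12)) + 0)² = ((8 + √2*(2*I*√3)) + 0)² = ((8 + 2*I*√6) + 0)² = (8 + 2*I*√6)²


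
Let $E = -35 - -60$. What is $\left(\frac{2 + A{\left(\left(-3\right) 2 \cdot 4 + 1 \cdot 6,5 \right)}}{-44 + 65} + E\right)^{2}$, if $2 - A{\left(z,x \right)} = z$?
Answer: $\frac{299209}{441} \approx 678.48$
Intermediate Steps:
$A{\left(z,x \right)} = 2 - z$
$E = 25$ ($E = -35 + 60 = 25$)
$\left(\frac{2 + A{\left(\left(-3\right) 2 \cdot 4 + 1 \cdot 6,5 \right)}}{-44 + 65} + E\right)^{2} = \left(\frac{2 - \left(-2 + 6 + \left(-3\right) 2 \cdot 4\right)}{-44 + 65} + 25\right)^{2} = \left(\frac{2 + \left(2 - \left(\left(-6\right) 4 + 6\right)\right)}{21} + 25\right)^{2} = \left(\left(2 + \left(2 - \left(-24 + 6\right)\right)\right) \frac{1}{21} + 25\right)^{2} = \left(\left(2 + \left(2 - -18\right)\right) \frac{1}{21} + 25\right)^{2} = \left(\left(2 + \left(2 + 18\right)\right) \frac{1}{21} + 25\right)^{2} = \left(\left(2 + 20\right) \frac{1}{21} + 25\right)^{2} = \left(22 \cdot \frac{1}{21} + 25\right)^{2} = \left(\frac{22}{21} + 25\right)^{2} = \left(\frac{547}{21}\right)^{2} = \frac{299209}{441}$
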